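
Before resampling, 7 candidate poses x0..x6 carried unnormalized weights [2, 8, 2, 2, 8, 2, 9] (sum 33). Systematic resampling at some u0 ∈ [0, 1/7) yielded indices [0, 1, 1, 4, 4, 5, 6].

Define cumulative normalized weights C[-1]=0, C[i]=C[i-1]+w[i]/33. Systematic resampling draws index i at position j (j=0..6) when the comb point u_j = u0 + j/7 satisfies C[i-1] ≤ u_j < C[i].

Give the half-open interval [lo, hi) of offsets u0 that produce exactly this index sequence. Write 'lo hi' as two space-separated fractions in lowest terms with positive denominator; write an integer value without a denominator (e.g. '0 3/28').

C = [2/33, 10/33, 4/11, 14/33, 2/3, 8/11, 1]
j=0 picked index 0: u0 ∈ [0, 2/33)
j=1 picked index 1: u0 ∈ [-19/231, 37/231)
j=2 picked index 1: u0 ∈ [-52/231, 4/231)
j=3 picked index 4: u0 ∈ [-1/231, 5/21)
j=4 picked index 4: u0 ∈ [-34/231, 2/21)
j=5 picked index 5: u0 ∈ [-1/21, 1/77)
j=6 picked index 6: u0 ∈ [-10/77, 1/7)
intersection: [0, 1/77)

0 1/77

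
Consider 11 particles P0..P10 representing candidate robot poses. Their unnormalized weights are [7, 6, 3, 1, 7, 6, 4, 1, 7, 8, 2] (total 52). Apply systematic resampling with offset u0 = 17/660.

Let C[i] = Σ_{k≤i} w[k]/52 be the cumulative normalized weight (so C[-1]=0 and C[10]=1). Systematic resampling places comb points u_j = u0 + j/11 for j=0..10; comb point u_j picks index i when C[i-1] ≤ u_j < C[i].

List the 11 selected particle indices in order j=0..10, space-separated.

C = [7/52, 1/4, 4/13, 17/52, 6/13, 15/26, 17/26, 35/52, 21/26, 25/26, 1]
j=0: u_0=17/660 ∈ [0, 7/52) → index 0
j=1: u_1=7/60 ∈ [0, 7/52) → index 0
j=2: u_2=137/660 ∈ [7/52, 1/4) → index 1
j=3: u_3=197/660 ∈ [1/4, 4/13) → index 2
j=4: u_4=257/660 ∈ [17/52, 6/13) → index 4
j=5: u_5=317/660 ∈ [6/13, 15/26) → index 5
j=6: u_6=377/660 ∈ [6/13, 15/26) → index 5
j=7: u_7=437/660 ∈ [17/26, 35/52) → index 7
j=8: u_8=497/660 ∈ [35/52, 21/26) → index 8
j=9: u_9=557/660 ∈ [21/26, 25/26) → index 9
j=10: u_10=617/660 ∈ [21/26, 25/26) → index 9

0 0 1 2 4 5 5 7 8 9 9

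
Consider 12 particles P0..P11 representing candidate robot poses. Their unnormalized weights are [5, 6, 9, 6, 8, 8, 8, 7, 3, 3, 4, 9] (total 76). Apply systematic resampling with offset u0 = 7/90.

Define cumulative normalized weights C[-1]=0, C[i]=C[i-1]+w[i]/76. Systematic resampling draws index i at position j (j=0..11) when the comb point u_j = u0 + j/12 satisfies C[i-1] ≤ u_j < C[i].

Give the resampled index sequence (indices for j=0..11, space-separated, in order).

1 2 2 3 4 5 6 7 7 9 11 11

C = [5/76, 11/76, 5/19, 13/38, 17/38, 21/38, 25/38, 3/4, 15/19, 63/76, 67/76, 1]
j=0: u_0=7/90 ∈ [5/76, 11/76) → index 1
j=1: u_1=29/180 ∈ [11/76, 5/19) → index 2
j=2: u_2=11/45 ∈ [11/76, 5/19) → index 2
j=3: u_3=59/180 ∈ [5/19, 13/38) → index 3
j=4: u_4=37/90 ∈ [13/38, 17/38) → index 4
j=5: u_5=89/180 ∈ [17/38, 21/38) → index 5
j=6: u_6=26/45 ∈ [21/38, 25/38) → index 6
j=7: u_7=119/180 ∈ [25/38, 3/4) → index 7
j=8: u_8=67/90 ∈ [25/38, 3/4) → index 7
j=9: u_9=149/180 ∈ [15/19, 63/76) → index 9
j=10: u_10=41/45 ∈ [67/76, 1) → index 11
j=11: u_11=179/180 ∈ [67/76, 1) → index 11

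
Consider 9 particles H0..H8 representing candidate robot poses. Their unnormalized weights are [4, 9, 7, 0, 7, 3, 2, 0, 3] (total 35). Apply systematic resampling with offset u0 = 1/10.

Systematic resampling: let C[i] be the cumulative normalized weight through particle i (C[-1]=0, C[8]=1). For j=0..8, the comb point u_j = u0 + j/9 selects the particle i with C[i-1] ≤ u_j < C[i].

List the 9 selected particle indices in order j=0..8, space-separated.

0 1 1 2 2 4 4 6 8

C = [4/35, 13/35, 4/7, 4/7, 27/35, 6/7, 32/35, 32/35, 1]
j=0: u_0=1/10 ∈ [0, 4/35) → index 0
j=1: u_1=19/90 ∈ [4/35, 13/35) → index 1
j=2: u_2=29/90 ∈ [4/35, 13/35) → index 1
j=3: u_3=13/30 ∈ [13/35, 4/7) → index 2
j=4: u_4=49/90 ∈ [13/35, 4/7) → index 2
j=5: u_5=59/90 ∈ [4/7, 27/35) → index 4
j=6: u_6=23/30 ∈ [4/7, 27/35) → index 4
j=7: u_7=79/90 ∈ [6/7, 32/35) → index 6
j=8: u_8=89/90 ∈ [32/35, 1) → index 8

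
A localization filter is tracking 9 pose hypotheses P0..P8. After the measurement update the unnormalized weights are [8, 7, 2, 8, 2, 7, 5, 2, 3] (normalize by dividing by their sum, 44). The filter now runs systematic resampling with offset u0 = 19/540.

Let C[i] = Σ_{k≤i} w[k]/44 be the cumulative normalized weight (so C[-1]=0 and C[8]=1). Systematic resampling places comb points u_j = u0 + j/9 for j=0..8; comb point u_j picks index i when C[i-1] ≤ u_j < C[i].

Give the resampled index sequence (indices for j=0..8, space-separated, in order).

C = [2/11, 15/44, 17/44, 25/44, 27/44, 17/22, 39/44, 41/44, 1]
j=0: u_0=19/540 ∈ [0, 2/11) → index 0
j=1: u_1=79/540 ∈ [0, 2/11) → index 0
j=2: u_2=139/540 ∈ [2/11, 15/44) → index 1
j=3: u_3=199/540 ∈ [15/44, 17/44) → index 2
j=4: u_4=259/540 ∈ [17/44, 25/44) → index 3
j=5: u_5=319/540 ∈ [25/44, 27/44) → index 4
j=6: u_6=379/540 ∈ [27/44, 17/22) → index 5
j=7: u_7=439/540 ∈ [17/22, 39/44) → index 6
j=8: u_8=499/540 ∈ [39/44, 41/44) → index 7

0 0 1 2 3 4 5 6 7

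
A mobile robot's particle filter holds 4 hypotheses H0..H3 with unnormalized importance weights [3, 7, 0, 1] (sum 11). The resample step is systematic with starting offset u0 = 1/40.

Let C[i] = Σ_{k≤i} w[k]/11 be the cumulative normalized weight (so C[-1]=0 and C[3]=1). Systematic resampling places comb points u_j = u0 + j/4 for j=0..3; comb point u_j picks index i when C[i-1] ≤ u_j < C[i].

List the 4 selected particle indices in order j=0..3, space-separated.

C = [3/11, 10/11, 10/11, 1]
j=0: u_0=1/40 ∈ [0, 3/11) → index 0
j=1: u_1=11/40 ∈ [3/11, 10/11) → index 1
j=2: u_2=21/40 ∈ [3/11, 10/11) → index 1
j=3: u_3=31/40 ∈ [3/11, 10/11) → index 1

0 1 1 1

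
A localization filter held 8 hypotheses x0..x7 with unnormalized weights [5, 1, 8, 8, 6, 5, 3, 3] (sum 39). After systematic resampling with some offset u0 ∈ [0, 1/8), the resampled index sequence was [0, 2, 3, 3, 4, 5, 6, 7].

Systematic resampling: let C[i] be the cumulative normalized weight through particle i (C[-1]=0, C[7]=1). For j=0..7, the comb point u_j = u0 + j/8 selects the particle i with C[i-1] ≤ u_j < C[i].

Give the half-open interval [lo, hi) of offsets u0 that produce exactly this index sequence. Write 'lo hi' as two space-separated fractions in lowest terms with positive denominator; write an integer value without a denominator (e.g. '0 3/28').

17/156 1/8

C = [5/39, 2/13, 14/39, 22/39, 28/39, 11/13, 12/13, 1]
j=0 picked index 0: u0 ∈ [0, 5/39)
j=1 picked index 2: u0 ∈ [3/104, 73/312)
j=2 picked index 3: u0 ∈ [17/156, 49/156)
j=3 picked index 3: u0 ∈ [-5/312, 59/312)
j=4 picked index 4: u0 ∈ [5/78, 17/78)
j=5 picked index 5: u0 ∈ [29/312, 23/104)
j=6 picked index 6: u0 ∈ [5/52, 9/52)
j=7 picked index 7: u0 ∈ [5/104, 1/8)
intersection: [17/156, 1/8)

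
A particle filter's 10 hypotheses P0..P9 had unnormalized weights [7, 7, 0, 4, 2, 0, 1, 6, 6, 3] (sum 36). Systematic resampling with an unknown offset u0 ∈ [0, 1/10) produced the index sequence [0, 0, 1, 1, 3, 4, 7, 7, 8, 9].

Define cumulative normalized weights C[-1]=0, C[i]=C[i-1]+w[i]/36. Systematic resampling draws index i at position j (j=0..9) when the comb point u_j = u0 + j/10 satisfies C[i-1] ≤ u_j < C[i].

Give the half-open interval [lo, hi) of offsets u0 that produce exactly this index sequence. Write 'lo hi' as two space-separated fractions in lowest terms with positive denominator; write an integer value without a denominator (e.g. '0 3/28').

C = [7/36, 7/18, 7/18, 1/2, 5/9, 5/9, 7/12, 3/4, 11/12, 1]
j=0 picked index 0: u0 ∈ [0, 7/36)
j=1 picked index 0: u0 ∈ [-1/10, 17/180)
j=2 picked index 1: u0 ∈ [-1/180, 17/90)
j=3 picked index 1: u0 ∈ [-19/180, 4/45)
j=4 picked index 3: u0 ∈ [-1/90, 1/10)
j=5 picked index 4: u0 ∈ [0, 1/18)
j=6 picked index 7: u0 ∈ [-1/60, 3/20)
j=7 picked index 7: u0 ∈ [-7/60, 1/20)
j=8 picked index 8: u0 ∈ [-1/20, 7/60)
j=9 picked index 9: u0 ∈ [1/60, 1/10)
intersection: [1/60, 1/20)

1/60 1/20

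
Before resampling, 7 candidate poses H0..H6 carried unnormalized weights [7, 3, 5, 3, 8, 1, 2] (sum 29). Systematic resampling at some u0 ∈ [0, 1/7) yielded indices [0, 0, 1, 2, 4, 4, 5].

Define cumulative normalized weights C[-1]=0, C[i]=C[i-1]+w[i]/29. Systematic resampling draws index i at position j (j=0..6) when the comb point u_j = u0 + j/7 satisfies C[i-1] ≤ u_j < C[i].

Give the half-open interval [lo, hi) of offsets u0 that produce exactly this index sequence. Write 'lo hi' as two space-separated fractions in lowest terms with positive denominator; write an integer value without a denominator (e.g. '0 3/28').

10/203 12/203

C = [7/29, 10/29, 15/29, 18/29, 26/29, 27/29, 1]
j=0 picked index 0: u0 ∈ [0, 7/29)
j=1 picked index 0: u0 ∈ [-1/7, 20/203)
j=2 picked index 1: u0 ∈ [-9/203, 12/203)
j=3 picked index 2: u0 ∈ [-17/203, 18/203)
j=4 picked index 4: u0 ∈ [10/203, 66/203)
j=5 picked index 4: u0 ∈ [-19/203, 37/203)
j=6 picked index 5: u0 ∈ [8/203, 15/203)
intersection: [10/203, 12/203)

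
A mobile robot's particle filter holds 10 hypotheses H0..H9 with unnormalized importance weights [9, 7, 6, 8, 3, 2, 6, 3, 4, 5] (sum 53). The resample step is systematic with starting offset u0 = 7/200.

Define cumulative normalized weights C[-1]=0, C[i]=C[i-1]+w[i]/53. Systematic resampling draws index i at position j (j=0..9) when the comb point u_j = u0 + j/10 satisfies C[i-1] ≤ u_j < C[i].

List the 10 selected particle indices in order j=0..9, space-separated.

0 0 1 2 3 3 5 6 8 9

C = [9/53, 16/53, 22/53, 30/53, 33/53, 35/53, 41/53, 44/53, 48/53, 1]
j=0: u_0=7/200 ∈ [0, 9/53) → index 0
j=1: u_1=27/200 ∈ [0, 9/53) → index 0
j=2: u_2=47/200 ∈ [9/53, 16/53) → index 1
j=3: u_3=67/200 ∈ [16/53, 22/53) → index 2
j=4: u_4=87/200 ∈ [22/53, 30/53) → index 3
j=5: u_5=107/200 ∈ [22/53, 30/53) → index 3
j=6: u_6=127/200 ∈ [33/53, 35/53) → index 5
j=7: u_7=147/200 ∈ [35/53, 41/53) → index 6
j=8: u_8=167/200 ∈ [44/53, 48/53) → index 8
j=9: u_9=187/200 ∈ [48/53, 1) → index 9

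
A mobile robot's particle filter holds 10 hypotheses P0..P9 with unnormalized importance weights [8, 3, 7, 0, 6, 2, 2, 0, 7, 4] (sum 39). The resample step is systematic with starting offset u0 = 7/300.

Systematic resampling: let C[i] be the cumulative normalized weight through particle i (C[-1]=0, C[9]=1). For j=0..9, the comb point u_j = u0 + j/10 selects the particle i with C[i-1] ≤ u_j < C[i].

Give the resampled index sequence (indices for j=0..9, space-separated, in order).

0 0 1 2 2 4 5 8 8 9

C = [8/39, 11/39, 6/13, 6/13, 8/13, 2/3, 28/39, 28/39, 35/39, 1]
j=0: u_0=7/300 ∈ [0, 8/39) → index 0
j=1: u_1=37/300 ∈ [0, 8/39) → index 0
j=2: u_2=67/300 ∈ [8/39, 11/39) → index 1
j=3: u_3=97/300 ∈ [11/39, 6/13) → index 2
j=4: u_4=127/300 ∈ [11/39, 6/13) → index 2
j=5: u_5=157/300 ∈ [6/13, 8/13) → index 4
j=6: u_6=187/300 ∈ [8/13, 2/3) → index 5
j=7: u_7=217/300 ∈ [28/39, 35/39) → index 8
j=8: u_8=247/300 ∈ [28/39, 35/39) → index 8
j=9: u_9=277/300 ∈ [35/39, 1) → index 9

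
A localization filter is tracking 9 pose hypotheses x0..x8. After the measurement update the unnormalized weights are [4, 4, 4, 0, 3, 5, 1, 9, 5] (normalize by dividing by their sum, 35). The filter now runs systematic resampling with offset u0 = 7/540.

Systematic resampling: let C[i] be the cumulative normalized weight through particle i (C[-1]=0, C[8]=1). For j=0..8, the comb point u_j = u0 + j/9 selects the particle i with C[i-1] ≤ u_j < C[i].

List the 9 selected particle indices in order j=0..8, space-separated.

0 1 2 4 5 5 7 7 8

C = [4/35, 8/35, 12/35, 12/35, 3/7, 4/7, 3/5, 6/7, 1]
j=0: u_0=7/540 ∈ [0, 4/35) → index 0
j=1: u_1=67/540 ∈ [4/35, 8/35) → index 1
j=2: u_2=127/540 ∈ [8/35, 12/35) → index 2
j=3: u_3=187/540 ∈ [12/35, 3/7) → index 4
j=4: u_4=247/540 ∈ [3/7, 4/7) → index 5
j=5: u_5=307/540 ∈ [3/7, 4/7) → index 5
j=6: u_6=367/540 ∈ [3/5, 6/7) → index 7
j=7: u_7=427/540 ∈ [3/5, 6/7) → index 7
j=8: u_8=487/540 ∈ [6/7, 1) → index 8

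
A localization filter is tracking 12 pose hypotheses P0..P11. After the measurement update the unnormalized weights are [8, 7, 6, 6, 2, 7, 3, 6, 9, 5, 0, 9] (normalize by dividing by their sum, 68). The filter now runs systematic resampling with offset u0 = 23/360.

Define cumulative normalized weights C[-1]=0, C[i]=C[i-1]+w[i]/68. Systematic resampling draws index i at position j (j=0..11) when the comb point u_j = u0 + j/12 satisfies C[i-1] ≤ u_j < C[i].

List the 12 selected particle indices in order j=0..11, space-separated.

0 1 2 3 4 5 6 7 8 9 11 11

C = [2/17, 15/68, 21/68, 27/68, 29/68, 9/17, 39/68, 45/68, 27/34, 59/68, 59/68, 1]
j=0: u_0=23/360 ∈ [0, 2/17) → index 0
j=1: u_1=53/360 ∈ [2/17, 15/68) → index 1
j=2: u_2=83/360 ∈ [15/68, 21/68) → index 2
j=3: u_3=113/360 ∈ [21/68, 27/68) → index 3
j=4: u_4=143/360 ∈ [27/68, 29/68) → index 4
j=5: u_5=173/360 ∈ [29/68, 9/17) → index 5
j=6: u_6=203/360 ∈ [9/17, 39/68) → index 6
j=7: u_7=233/360 ∈ [39/68, 45/68) → index 7
j=8: u_8=263/360 ∈ [45/68, 27/34) → index 8
j=9: u_9=293/360 ∈ [27/34, 59/68) → index 9
j=10: u_10=323/360 ∈ [59/68, 1) → index 11
j=11: u_11=353/360 ∈ [59/68, 1) → index 11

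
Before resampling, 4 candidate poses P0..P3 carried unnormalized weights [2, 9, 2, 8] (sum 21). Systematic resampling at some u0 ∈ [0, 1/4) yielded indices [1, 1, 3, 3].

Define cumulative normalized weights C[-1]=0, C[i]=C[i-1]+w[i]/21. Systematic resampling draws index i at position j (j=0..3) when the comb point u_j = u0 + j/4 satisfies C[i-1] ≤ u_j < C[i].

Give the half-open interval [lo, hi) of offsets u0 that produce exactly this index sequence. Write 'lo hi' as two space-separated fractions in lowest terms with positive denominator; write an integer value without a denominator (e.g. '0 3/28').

C = [2/21, 11/21, 13/21, 1]
j=0 picked index 1: u0 ∈ [2/21, 11/21)
j=1 picked index 1: u0 ∈ [-13/84, 23/84)
j=2 picked index 3: u0 ∈ [5/42, 1/2)
j=3 picked index 3: u0 ∈ [-11/84, 1/4)
intersection: [5/42, 1/4)

5/42 1/4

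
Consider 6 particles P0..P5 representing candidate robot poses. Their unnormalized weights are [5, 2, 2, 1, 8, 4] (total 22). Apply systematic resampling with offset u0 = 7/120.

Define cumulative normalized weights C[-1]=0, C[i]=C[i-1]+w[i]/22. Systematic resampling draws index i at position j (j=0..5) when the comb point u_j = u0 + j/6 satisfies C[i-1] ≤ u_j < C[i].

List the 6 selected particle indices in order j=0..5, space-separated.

C = [5/22, 7/22, 9/22, 5/11, 9/11, 1]
j=0: u_0=7/120 ∈ [0, 5/22) → index 0
j=1: u_1=9/40 ∈ [0, 5/22) → index 0
j=2: u_2=47/120 ∈ [7/22, 9/22) → index 2
j=3: u_3=67/120 ∈ [5/11, 9/11) → index 4
j=4: u_4=29/40 ∈ [5/11, 9/11) → index 4
j=5: u_5=107/120 ∈ [9/11, 1) → index 5

0 0 2 4 4 5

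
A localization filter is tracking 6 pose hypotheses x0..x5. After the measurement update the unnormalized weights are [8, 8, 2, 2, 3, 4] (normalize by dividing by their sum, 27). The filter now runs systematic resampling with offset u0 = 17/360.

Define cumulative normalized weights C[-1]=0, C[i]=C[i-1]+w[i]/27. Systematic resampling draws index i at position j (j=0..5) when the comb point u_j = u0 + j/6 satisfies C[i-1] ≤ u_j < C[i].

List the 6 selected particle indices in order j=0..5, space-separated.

C = [8/27, 16/27, 2/3, 20/27, 23/27, 1]
j=0: u_0=17/360 ∈ [0, 8/27) → index 0
j=1: u_1=77/360 ∈ [0, 8/27) → index 0
j=2: u_2=137/360 ∈ [8/27, 16/27) → index 1
j=3: u_3=197/360 ∈ [8/27, 16/27) → index 1
j=4: u_4=257/360 ∈ [2/3, 20/27) → index 3
j=5: u_5=317/360 ∈ [23/27, 1) → index 5

0 0 1 1 3 5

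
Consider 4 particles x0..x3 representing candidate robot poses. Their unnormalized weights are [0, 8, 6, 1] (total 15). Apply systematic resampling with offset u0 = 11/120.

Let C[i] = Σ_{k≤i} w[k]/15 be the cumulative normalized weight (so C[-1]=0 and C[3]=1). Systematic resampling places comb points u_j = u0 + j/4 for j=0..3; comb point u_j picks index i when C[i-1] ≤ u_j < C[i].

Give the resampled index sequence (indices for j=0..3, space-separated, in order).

C = [0, 8/15, 14/15, 1]
j=0: u_0=11/120 ∈ [0, 8/15) → index 1
j=1: u_1=41/120 ∈ [0, 8/15) → index 1
j=2: u_2=71/120 ∈ [8/15, 14/15) → index 2
j=3: u_3=101/120 ∈ [8/15, 14/15) → index 2

1 1 2 2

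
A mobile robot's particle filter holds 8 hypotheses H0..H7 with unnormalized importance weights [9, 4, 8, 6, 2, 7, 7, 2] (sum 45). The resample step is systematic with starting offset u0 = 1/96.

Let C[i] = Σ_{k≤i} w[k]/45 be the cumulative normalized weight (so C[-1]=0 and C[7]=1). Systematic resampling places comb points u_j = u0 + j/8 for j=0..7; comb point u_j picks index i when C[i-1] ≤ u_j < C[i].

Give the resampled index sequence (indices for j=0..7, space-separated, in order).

0 0 1 2 3 4 5 6

C = [1/5, 13/45, 7/15, 3/5, 29/45, 4/5, 43/45, 1]
j=0: u_0=1/96 ∈ [0, 1/5) → index 0
j=1: u_1=13/96 ∈ [0, 1/5) → index 0
j=2: u_2=25/96 ∈ [1/5, 13/45) → index 1
j=3: u_3=37/96 ∈ [13/45, 7/15) → index 2
j=4: u_4=49/96 ∈ [7/15, 3/5) → index 3
j=5: u_5=61/96 ∈ [3/5, 29/45) → index 4
j=6: u_6=73/96 ∈ [29/45, 4/5) → index 5
j=7: u_7=85/96 ∈ [4/5, 43/45) → index 6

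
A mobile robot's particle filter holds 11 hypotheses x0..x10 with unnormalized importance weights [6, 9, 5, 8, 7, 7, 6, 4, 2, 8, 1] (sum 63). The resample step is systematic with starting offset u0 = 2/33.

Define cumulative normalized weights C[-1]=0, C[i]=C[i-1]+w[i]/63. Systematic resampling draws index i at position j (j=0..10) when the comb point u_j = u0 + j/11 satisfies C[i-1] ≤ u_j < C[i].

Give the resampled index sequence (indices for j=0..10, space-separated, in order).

0 1 2 3 3 4 5 6 7 9 9

C = [2/21, 5/21, 20/63, 4/9, 5/9, 2/3, 16/21, 52/63, 6/7, 62/63, 1]
j=0: u_0=2/33 ∈ [0, 2/21) → index 0
j=1: u_1=5/33 ∈ [2/21, 5/21) → index 1
j=2: u_2=8/33 ∈ [5/21, 20/63) → index 2
j=3: u_3=1/3 ∈ [20/63, 4/9) → index 3
j=4: u_4=14/33 ∈ [20/63, 4/9) → index 3
j=5: u_5=17/33 ∈ [4/9, 5/9) → index 4
j=6: u_6=20/33 ∈ [5/9, 2/3) → index 5
j=7: u_7=23/33 ∈ [2/3, 16/21) → index 6
j=8: u_8=26/33 ∈ [16/21, 52/63) → index 7
j=9: u_9=29/33 ∈ [6/7, 62/63) → index 9
j=10: u_10=32/33 ∈ [6/7, 62/63) → index 9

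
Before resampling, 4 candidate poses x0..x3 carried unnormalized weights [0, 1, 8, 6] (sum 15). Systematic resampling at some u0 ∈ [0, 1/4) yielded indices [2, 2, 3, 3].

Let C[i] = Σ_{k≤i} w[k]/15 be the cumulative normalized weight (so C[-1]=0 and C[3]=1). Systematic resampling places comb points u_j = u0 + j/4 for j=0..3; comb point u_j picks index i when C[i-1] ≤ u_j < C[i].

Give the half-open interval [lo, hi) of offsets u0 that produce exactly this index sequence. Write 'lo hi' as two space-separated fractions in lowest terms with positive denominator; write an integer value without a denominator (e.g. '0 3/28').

1/10 1/4

C = [0, 1/15, 3/5, 1]
j=0 picked index 2: u0 ∈ [1/15, 3/5)
j=1 picked index 2: u0 ∈ [-11/60, 7/20)
j=2 picked index 3: u0 ∈ [1/10, 1/2)
j=3 picked index 3: u0 ∈ [-3/20, 1/4)
intersection: [1/10, 1/4)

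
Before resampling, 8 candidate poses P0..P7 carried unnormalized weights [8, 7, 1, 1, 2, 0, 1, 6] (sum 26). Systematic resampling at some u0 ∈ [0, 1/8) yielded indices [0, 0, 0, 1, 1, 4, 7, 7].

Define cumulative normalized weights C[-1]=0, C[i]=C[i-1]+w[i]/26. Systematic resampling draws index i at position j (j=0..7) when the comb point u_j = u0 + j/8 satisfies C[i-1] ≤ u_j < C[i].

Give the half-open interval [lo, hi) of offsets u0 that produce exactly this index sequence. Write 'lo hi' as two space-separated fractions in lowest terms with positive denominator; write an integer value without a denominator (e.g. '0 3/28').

C = [4/13, 15/26, 8/13, 17/26, 19/26, 19/26, 10/13, 1]
j=0 picked index 0: u0 ∈ [0, 4/13)
j=1 picked index 0: u0 ∈ [-1/8, 19/104)
j=2 picked index 0: u0 ∈ [-1/4, 3/52)
j=3 picked index 1: u0 ∈ [-7/104, 21/104)
j=4 picked index 1: u0 ∈ [-5/26, 1/13)
j=5 picked index 4: u0 ∈ [3/104, 11/104)
j=6 picked index 7: u0 ∈ [1/52, 1/4)
j=7 picked index 7: u0 ∈ [-11/104, 1/8)
intersection: [3/104, 3/52)

3/104 3/52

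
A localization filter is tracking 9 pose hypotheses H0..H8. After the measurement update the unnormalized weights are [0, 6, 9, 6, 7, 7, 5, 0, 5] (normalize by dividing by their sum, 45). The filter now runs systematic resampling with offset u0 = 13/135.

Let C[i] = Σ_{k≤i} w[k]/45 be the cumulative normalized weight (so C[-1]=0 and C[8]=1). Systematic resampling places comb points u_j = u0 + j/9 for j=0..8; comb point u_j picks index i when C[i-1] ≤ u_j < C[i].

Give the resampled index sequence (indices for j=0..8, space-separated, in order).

1 2 2 3 4 5 5 6 8

C = [0, 2/15, 1/3, 7/15, 28/45, 7/9, 8/9, 8/9, 1]
j=0: u_0=13/135 ∈ [0, 2/15) → index 1
j=1: u_1=28/135 ∈ [2/15, 1/3) → index 2
j=2: u_2=43/135 ∈ [2/15, 1/3) → index 2
j=3: u_3=58/135 ∈ [1/3, 7/15) → index 3
j=4: u_4=73/135 ∈ [7/15, 28/45) → index 4
j=5: u_5=88/135 ∈ [28/45, 7/9) → index 5
j=6: u_6=103/135 ∈ [28/45, 7/9) → index 5
j=7: u_7=118/135 ∈ [7/9, 8/9) → index 6
j=8: u_8=133/135 ∈ [8/9, 1) → index 8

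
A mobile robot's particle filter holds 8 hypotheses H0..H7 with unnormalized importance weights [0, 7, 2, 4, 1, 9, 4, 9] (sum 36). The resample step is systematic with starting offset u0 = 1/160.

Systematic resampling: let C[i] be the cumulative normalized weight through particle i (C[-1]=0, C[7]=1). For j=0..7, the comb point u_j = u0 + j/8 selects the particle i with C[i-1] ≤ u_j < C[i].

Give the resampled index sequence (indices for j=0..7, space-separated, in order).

C = [0, 7/36, 1/4, 13/36, 7/18, 23/36, 3/4, 1]
j=0: u_0=1/160 ∈ [0, 7/36) → index 1
j=1: u_1=21/160 ∈ [0, 7/36) → index 1
j=2: u_2=41/160 ∈ [1/4, 13/36) → index 3
j=3: u_3=61/160 ∈ [13/36, 7/18) → index 4
j=4: u_4=81/160 ∈ [7/18, 23/36) → index 5
j=5: u_5=101/160 ∈ [7/18, 23/36) → index 5
j=6: u_6=121/160 ∈ [3/4, 1) → index 7
j=7: u_7=141/160 ∈ [3/4, 1) → index 7

1 1 3 4 5 5 7 7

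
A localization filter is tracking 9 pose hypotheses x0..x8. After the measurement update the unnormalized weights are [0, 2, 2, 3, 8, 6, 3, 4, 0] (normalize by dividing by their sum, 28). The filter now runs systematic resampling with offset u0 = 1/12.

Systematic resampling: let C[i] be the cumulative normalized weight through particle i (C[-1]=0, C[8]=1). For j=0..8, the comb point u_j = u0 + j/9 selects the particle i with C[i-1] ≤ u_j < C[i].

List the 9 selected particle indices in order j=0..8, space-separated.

C = [0, 1/14, 1/7, 1/4, 15/28, 3/4, 6/7, 1, 1]
j=0: u_0=1/12 ∈ [1/14, 1/7) → index 2
j=1: u_1=7/36 ∈ [1/7, 1/4) → index 3
j=2: u_2=11/36 ∈ [1/4, 15/28) → index 4
j=3: u_3=5/12 ∈ [1/4, 15/28) → index 4
j=4: u_4=19/36 ∈ [1/4, 15/28) → index 4
j=5: u_5=23/36 ∈ [15/28, 3/4) → index 5
j=6: u_6=3/4 ∈ [3/4, 6/7) → index 6
j=7: u_7=31/36 ∈ [6/7, 1) → index 7
j=8: u_8=35/36 ∈ [6/7, 1) → index 7

2 3 4 4 4 5 6 7 7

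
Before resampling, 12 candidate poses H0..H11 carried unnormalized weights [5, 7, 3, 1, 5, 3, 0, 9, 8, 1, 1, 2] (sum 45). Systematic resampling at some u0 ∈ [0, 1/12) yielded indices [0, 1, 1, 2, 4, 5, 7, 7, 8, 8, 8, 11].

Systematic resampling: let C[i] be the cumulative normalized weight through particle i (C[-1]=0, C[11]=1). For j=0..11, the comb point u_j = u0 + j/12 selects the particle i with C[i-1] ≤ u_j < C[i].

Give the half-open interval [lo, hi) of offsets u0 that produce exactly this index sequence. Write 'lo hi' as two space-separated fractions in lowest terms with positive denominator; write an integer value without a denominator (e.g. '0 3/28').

C = [1/9, 4/15, 1/3, 16/45, 7/15, 8/15, 8/15, 11/15, 41/45, 14/15, 43/45, 1]
j=0 picked index 0: u0 ∈ [0, 1/9)
j=1 picked index 1: u0 ∈ [1/36, 11/60)
j=2 picked index 1: u0 ∈ [-1/18, 1/10)
j=3 picked index 2: u0 ∈ [1/60, 1/12)
j=4 picked index 4: u0 ∈ [1/45, 2/15)
j=5 picked index 5: u0 ∈ [1/20, 7/60)
j=6 picked index 7: u0 ∈ [1/30, 7/30)
j=7 picked index 7: u0 ∈ [-1/20, 3/20)
j=8 picked index 8: u0 ∈ [1/15, 11/45)
j=9 picked index 8: u0 ∈ [-1/60, 29/180)
j=10 picked index 8: u0 ∈ [-1/10, 7/90)
j=11 picked index 11: u0 ∈ [7/180, 1/12)
intersection: [1/15, 7/90)

1/15 7/90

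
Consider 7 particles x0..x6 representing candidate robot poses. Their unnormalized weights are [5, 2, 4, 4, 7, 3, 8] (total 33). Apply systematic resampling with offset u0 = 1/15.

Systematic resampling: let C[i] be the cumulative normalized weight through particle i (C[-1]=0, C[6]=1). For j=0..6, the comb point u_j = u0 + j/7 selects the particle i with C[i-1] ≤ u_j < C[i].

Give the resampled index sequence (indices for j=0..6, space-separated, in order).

0 1 3 4 4 6 6

C = [5/33, 7/33, 1/3, 5/11, 2/3, 25/33, 1]
j=0: u_0=1/15 ∈ [0, 5/33) → index 0
j=1: u_1=22/105 ∈ [5/33, 7/33) → index 1
j=2: u_2=37/105 ∈ [1/3, 5/11) → index 3
j=3: u_3=52/105 ∈ [5/11, 2/3) → index 4
j=4: u_4=67/105 ∈ [5/11, 2/3) → index 4
j=5: u_5=82/105 ∈ [25/33, 1) → index 6
j=6: u_6=97/105 ∈ [25/33, 1) → index 6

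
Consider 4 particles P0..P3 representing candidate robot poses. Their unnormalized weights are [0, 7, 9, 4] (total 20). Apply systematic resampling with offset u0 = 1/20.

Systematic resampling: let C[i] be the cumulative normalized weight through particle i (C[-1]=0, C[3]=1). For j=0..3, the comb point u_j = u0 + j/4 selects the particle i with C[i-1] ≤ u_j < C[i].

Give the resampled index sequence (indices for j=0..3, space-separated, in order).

C = [0, 7/20, 4/5, 1]
j=0: u_0=1/20 ∈ [0, 7/20) → index 1
j=1: u_1=3/10 ∈ [0, 7/20) → index 1
j=2: u_2=11/20 ∈ [7/20, 4/5) → index 2
j=3: u_3=4/5 ∈ [4/5, 1) → index 3

1 1 2 3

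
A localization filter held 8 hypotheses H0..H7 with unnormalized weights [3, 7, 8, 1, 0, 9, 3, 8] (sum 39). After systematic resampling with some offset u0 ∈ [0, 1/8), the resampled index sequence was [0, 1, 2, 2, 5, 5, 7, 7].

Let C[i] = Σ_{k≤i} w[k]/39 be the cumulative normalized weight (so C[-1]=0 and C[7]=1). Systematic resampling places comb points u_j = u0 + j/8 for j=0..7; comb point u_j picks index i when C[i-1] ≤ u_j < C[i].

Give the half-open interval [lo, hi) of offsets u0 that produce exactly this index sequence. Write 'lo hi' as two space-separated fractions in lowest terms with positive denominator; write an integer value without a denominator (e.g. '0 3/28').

C = [1/13, 10/39, 6/13, 19/39, 19/39, 28/39, 31/39, 1]
j=0 picked index 0: u0 ∈ [0, 1/13)
j=1 picked index 1: u0 ∈ [-5/104, 41/312)
j=2 picked index 2: u0 ∈ [1/156, 11/52)
j=3 picked index 2: u0 ∈ [-37/312, 9/104)
j=4 picked index 5: u0 ∈ [-1/78, 17/78)
j=5 picked index 5: u0 ∈ [-43/312, 29/312)
j=6 picked index 7: u0 ∈ [7/156, 1/4)
j=7 picked index 7: u0 ∈ [-25/312, 1/8)
intersection: [7/156, 1/13)

7/156 1/13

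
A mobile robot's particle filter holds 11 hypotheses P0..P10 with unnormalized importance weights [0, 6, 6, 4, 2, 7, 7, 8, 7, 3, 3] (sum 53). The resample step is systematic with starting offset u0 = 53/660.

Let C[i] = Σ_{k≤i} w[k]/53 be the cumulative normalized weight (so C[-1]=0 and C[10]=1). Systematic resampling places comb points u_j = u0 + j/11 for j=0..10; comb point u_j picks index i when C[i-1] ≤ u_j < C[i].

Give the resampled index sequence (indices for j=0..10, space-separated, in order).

C = [0, 6/53, 12/53, 16/53, 18/53, 25/53, 32/53, 40/53, 47/53, 50/53, 1]
j=0: u_0=53/660 ∈ [0, 6/53) → index 1
j=1: u_1=113/660 ∈ [6/53, 12/53) → index 2
j=2: u_2=173/660 ∈ [12/53, 16/53) → index 3
j=3: u_3=233/660 ∈ [18/53, 25/53) → index 5
j=4: u_4=293/660 ∈ [18/53, 25/53) → index 5
j=5: u_5=353/660 ∈ [25/53, 32/53) → index 6
j=6: u_6=413/660 ∈ [32/53, 40/53) → index 7
j=7: u_7=43/60 ∈ [32/53, 40/53) → index 7
j=8: u_8=533/660 ∈ [40/53, 47/53) → index 8
j=9: u_9=593/660 ∈ [47/53, 50/53) → index 9
j=10: u_10=653/660 ∈ [50/53, 1) → index 10

1 2 3 5 5 6 7 7 8 9 10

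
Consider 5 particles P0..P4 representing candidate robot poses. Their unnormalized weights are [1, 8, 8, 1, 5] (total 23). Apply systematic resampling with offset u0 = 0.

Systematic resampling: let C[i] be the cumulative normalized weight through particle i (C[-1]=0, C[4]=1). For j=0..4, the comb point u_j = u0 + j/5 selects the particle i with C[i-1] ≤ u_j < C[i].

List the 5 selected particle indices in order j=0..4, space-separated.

0 1 2 2 4

C = [1/23, 9/23, 17/23, 18/23, 1]
j=0: u_0=0 ∈ [0, 1/23) → index 0
j=1: u_1=1/5 ∈ [1/23, 9/23) → index 1
j=2: u_2=2/5 ∈ [9/23, 17/23) → index 2
j=3: u_3=3/5 ∈ [9/23, 17/23) → index 2
j=4: u_4=4/5 ∈ [18/23, 1) → index 4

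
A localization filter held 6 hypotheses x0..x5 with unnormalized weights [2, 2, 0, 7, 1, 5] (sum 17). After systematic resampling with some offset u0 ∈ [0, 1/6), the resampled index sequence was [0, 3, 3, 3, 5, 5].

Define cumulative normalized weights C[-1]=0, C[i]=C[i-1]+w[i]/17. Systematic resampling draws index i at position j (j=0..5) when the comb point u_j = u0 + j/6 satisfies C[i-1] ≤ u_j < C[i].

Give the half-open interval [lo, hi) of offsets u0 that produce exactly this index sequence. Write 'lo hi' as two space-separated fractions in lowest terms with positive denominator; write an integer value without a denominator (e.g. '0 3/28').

7/102 2/17

C = [2/17, 4/17, 4/17, 11/17, 12/17, 1]
j=0 picked index 0: u0 ∈ [0, 2/17)
j=1 picked index 3: u0 ∈ [7/102, 49/102)
j=2 picked index 3: u0 ∈ [-5/51, 16/51)
j=3 picked index 3: u0 ∈ [-9/34, 5/34)
j=4 picked index 5: u0 ∈ [2/51, 1/3)
j=5 picked index 5: u0 ∈ [-13/102, 1/6)
intersection: [7/102, 2/17)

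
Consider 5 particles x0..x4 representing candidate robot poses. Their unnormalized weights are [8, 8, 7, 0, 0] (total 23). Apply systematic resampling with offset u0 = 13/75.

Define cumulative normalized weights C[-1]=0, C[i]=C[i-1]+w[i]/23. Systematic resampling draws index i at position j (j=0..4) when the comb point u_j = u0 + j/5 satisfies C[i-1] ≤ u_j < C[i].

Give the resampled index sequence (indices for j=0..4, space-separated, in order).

0 1 1 2 2

C = [8/23, 16/23, 1, 1, 1]
j=0: u_0=13/75 ∈ [0, 8/23) → index 0
j=1: u_1=28/75 ∈ [8/23, 16/23) → index 1
j=2: u_2=43/75 ∈ [8/23, 16/23) → index 1
j=3: u_3=58/75 ∈ [16/23, 1) → index 2
j=4: u_4=73/75 ∈ [16/23, 1) → index 2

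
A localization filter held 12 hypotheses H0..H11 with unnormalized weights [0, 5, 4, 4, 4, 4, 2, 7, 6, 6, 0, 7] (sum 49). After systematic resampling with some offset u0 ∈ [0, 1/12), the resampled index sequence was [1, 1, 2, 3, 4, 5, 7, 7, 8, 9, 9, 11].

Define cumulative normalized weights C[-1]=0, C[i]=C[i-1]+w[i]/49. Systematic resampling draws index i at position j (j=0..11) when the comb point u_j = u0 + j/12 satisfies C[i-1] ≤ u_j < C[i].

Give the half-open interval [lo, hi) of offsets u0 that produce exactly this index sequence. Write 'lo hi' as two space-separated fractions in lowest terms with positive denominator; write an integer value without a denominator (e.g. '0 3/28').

C = [0, 5/49, 9/49, 13/49, 17/49, 3/7, 23/49, 30/49, 36/49, 6/7, 6/7, 1]
j=0 picked index 1: u0 ∈ [0, 5/49)
j=1 picked index 1: u0 ∈ [-1/12, 11/588)
j=2 picked index 2: u0 ∈ [-19/294, 5/294)
j=3 picked index 3: u0 ∈ [-13/196, 3/196)
j=4 picked index 4: u0 ∈ [-10/147, 2/147)
j=5 picked index 5: u0 ∈ [-41/588, 1/84)
j=6 picked index 7: u0 ∈ [-3/98, 11/98)
j=7 picked index 7: u0 ∈ [-67/588, 17/588)
j=8 picked index 8: u0 ∈ [-8/147, 10/147)
j=9 picked index 9: u0 ∈ [-3/196, 3/28)
j=10 picked index 9: u0 ∈ [-29/294, 1/42)
j=11 picked index 11: u0 ∈ [-5/84, 1/12)
intersection: [0, 1/84)

0 1/84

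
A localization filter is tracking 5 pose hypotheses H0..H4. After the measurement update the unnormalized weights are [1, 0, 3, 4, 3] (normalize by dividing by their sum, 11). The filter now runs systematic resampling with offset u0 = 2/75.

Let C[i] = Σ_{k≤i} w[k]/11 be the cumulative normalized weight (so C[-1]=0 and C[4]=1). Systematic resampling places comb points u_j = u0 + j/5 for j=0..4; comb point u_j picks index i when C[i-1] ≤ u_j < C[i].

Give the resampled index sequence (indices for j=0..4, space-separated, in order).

0 2 3 3 4

C = [1/11, 1/11, 4/11, 8/11, 1]
j=0: u_0=2/75 ∈ [0, 1/11) → index 0
j=1: u_1=17/75 ∈ [1/11, 4/11) → index 2
j=2: u_2=32/75 ∈ [4/11, 8/11) → index 3
j=3: u_3=47/75 ∈ [4/11, 8/11) → index 3
j=4: u_4=62/75 ∈ [8/11, 1) → index 4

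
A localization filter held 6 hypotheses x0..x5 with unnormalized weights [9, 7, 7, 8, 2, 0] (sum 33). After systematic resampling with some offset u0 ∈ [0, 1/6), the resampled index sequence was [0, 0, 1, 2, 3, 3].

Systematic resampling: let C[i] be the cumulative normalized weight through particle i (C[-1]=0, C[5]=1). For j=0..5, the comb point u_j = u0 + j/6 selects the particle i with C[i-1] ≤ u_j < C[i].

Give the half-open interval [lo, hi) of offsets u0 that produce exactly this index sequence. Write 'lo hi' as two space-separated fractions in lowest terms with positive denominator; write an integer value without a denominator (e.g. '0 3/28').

C = [3/11, 16/33, 23/33, 31/33, 1, 1]
j=0 picked index 0: u0 ∈ [0, 3/11)
j=1 picked index 0: u0 ∈ [-1/6, 7/66)
j=2 picked index 1: u0 ∈ [-2/33, 5/33)
j=3 picked index 2: u0 ∈ [-1/66, 13/66)
j=4 picked index 3: u0 ∈ [1/33, 3/11)
j=5 picked index 3: u0 ∈ [-3/22, 7/66)
intersection: [1/33, 7/66)

1/33 7/66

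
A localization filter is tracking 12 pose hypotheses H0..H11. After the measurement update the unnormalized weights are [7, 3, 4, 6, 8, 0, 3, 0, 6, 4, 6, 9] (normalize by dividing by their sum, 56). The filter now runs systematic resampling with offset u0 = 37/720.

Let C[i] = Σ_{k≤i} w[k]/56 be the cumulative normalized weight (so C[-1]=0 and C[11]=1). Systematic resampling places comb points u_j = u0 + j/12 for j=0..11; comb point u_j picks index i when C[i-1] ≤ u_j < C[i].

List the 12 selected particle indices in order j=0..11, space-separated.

C = [1/8, 5/28, 1/4, 5/14, 1/2, 1/2, 31/56, 31/56, 37/56, 41/56, 47/56, 1]
j=0: u_0=37/720 ∈ [0, 1/8) → index 0
j=1: u_1=97/720 ∈ [1/8, 5/28) → index 1
j=2: u_2=157/720 ∈ [5/28, 1/4) → index 2
j=3: u_3=217/720 ∈ [1/4, 5/14) → index 3
j=4: u_4=277/720 ∈ [5/14, 1/2) → index 4
j=5: u_5=337/720 ∈ [5/14, 1/2) → index 4
j=6: u_6=397/720 ∈ [1/2, 31/56) → index 6
j=7: u_7=457/720 ∈ [31/56, 37/56) → index 8
j=8: u_8=517/720 ∈ [37/56, 41/56) → index 9
j=9: u_9=577/720 ∈ [41/56, 47/56) → index 10
j=10: u_10=637/720 ∈ [47/56, 1) → index 11
j=11: u_11=697/720 ∈ [47/56, 1) → index 11

0 1 2 3 4 4 6 8 9 10 11 11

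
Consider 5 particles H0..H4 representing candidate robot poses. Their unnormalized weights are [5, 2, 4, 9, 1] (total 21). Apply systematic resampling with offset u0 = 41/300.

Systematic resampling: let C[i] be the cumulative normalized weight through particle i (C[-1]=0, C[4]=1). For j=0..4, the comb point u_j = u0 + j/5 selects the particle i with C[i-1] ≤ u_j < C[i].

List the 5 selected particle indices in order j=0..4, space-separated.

C = [5/21, 1/3, 11/21, 20/21, 1]
j=0: u_0=41/300 ∈ [0, 5/21) → index 0
j=1: u_1=101/300 ∈ [1/3, 11/21) → index 2
j=2: u_2=161/300 ∈ [11/21, 20/21) → index 3
j=3: u_3=221/300 ∈ [11/21, 20/21) → index 3
j=4: u_4=281/300 ∈ [11/21, 20/21) → index 3

0 2 3 3 3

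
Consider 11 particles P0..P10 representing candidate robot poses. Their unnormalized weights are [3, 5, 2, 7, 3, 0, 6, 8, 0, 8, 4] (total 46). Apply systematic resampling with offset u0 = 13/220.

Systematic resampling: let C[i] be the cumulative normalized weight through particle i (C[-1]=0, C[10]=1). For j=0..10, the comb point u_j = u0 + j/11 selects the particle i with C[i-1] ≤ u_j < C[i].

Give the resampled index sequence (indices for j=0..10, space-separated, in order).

C = [3/46, 4/23, 5/23, 17/46, 10/23, 10/23, 13/23, 17/23, 17/23, 21/23, 1]
j=0: u_0=13/220 ∈ [0, 3/46) → index 0
j=1: u_1=3/20 ∈ [3/46, 4/23) → index 1
j=2: u_2=53/220 ∈ [5/23, 17/46) → index 3
j=3: u_3=73/220 ∈ [5/23, 17/46) → index 3
j=4: u_4=93/220 ∈ [17/46, 10/23) → index 4
j=5: u_5=113/220 ∈ [10/23, 13/23) → index 6
j=6: u_6=133/220 ∈ [13/23, 17/23) → index 7
j=7: u_7=153/220 ∈ [13/23, 17/23) → index 7
j=8: u_8=173/220 ∈ [17/23, 21/23) → index 9
j=9: u_9=193/220 ∈ [17/23, 21/23) → index 9
j=10: u_10=213/220 ∈ [21/23, 1) → index 10

0 1 3 3 4 6 7 7 9 9 10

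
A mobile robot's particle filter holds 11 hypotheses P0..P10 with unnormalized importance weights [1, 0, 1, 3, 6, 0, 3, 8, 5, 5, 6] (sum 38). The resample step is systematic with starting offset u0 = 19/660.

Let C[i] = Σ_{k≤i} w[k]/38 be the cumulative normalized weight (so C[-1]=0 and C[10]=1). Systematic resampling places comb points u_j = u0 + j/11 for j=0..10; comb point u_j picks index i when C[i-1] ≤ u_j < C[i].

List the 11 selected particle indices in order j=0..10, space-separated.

C = [1/38, 1/38, 1/19, 5/38, 11/38, 11/38, 7/19, 11/19, 27/38, 16/19, 1]
j=0: u_0=19/660 ∈ [1/38, 1/19) → index 2
j=1: u_1=79/660 ∈ [1/19, 5/38) → index 3
j=2: u_2=139/660 ∈ [5/38, 11/38) → index 4
j=3: u_3=199/660 ∈ [11/38, 7/19) → index 6
j=4: u_4=259/660 ∈ [7/19, 11/19) → index 7
j=5: u_5=29/60 ∈ [7/19, 11/19) → index 7
j=6: u_6=379/660 ∈ [7/19, 11/19) → index 7
j=7: u_7=439/660 ∈ [11/19, 27/38) → index 8
j=8: u_8=499/660 ∈ [27/38, 16/19) → index 9
j=9: u_9=559/660 ∈ [16/19, 1) → index 10
j=10: u_10=619/660 ∈ [16/19, 1) → index 10

2 3 4 6 7 7 7 8 9 10 10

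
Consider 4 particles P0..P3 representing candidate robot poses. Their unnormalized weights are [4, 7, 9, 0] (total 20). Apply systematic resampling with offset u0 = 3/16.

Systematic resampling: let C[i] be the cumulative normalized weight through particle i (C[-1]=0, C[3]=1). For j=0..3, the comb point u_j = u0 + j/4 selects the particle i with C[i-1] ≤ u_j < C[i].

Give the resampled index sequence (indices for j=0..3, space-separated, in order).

C = [1/5, 11/20, 1, 1]
j=0: u_0=3/16 ∈ [0, 1/5) → index 0
j=1: u_1=7/16 ∈ [1/5, 11/20) → index 1
j=2: u_2=11/16 ∈ [11/20, 1) → index 2
j=3: u_3=15/16 ∈ [11/20, 1) → index 2

0 1 2 2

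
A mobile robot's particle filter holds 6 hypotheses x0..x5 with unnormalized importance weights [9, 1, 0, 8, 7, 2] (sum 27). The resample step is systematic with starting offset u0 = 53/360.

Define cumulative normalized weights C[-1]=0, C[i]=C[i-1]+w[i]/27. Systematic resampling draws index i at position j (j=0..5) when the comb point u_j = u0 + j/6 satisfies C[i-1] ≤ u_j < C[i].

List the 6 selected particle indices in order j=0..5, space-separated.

0 0 3 3 4 5

C = [1/3, 10/27, 10/27, 2/3, 25/27, 1]
j=0: u_0=53/360 ∈ [0, 1/3) → index 0
j=1: u_1=113/360 ∈ [0, 1/3) → index 0
j=2: u_2=173/360 ∈ [10/27, 2/3) → index 3
j=3: u_3=233/360 ∈ [10/27, 2/3) → index 3
j=4: u_4=293/360 ∈ [2/3, 25/27) → index 4
j=5: u_5=353/360 ∈ [25/27, 1) → index 5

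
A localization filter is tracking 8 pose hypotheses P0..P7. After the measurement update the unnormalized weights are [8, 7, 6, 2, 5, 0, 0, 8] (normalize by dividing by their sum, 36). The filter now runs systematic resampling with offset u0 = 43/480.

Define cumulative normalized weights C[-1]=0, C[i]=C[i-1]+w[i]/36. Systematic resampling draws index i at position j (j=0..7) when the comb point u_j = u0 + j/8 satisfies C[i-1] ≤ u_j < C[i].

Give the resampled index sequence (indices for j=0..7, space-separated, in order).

C = [2/9, 5/12, 7/12, 23/36, 7/9, 7/9, 7/9, 1]
j=0: u_0=43/480 ∈ [0, 2/9) → index 0
j=1: u_1=103/480 ∈ [0, 2/9) → index 0
j=2: u_2=163/480 ∈ [2/9, 5/12) → index 1
j=3: u_3=223/480 ∈ [5/12, 7/12) → index 2
j=4: u_4=283/480 ∈ [7/12, 23/36) → index 3
j=5: u_5=343/480 ∈ [23/36, 7/9) → index 4
j=6: u_6=403/480 ∈ [7/9, 1) → index 7
j=7: u_7=463/480 ∈ [7/9, 1) → index 7

0 0 1 2 3 4 7 7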